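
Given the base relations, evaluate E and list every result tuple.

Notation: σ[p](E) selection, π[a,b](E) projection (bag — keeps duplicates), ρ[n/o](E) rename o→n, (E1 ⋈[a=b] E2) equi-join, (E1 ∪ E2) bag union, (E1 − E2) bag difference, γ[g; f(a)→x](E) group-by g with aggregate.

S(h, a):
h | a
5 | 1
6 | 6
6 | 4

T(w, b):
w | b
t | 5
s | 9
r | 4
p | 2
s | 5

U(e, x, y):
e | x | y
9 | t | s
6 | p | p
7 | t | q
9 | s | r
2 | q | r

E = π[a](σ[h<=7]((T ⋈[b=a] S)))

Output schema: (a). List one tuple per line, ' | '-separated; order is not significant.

Row counts bottom-up:
  T → 5
  S → 3
  (T ⋈[b=a] S) → 1
  σ[h<=7]((T ⋈[b=a] S)) → 1
  π[a](σ[h<=7]((T ⋈[b=a] S))) → 1

== RESULT ==
a
4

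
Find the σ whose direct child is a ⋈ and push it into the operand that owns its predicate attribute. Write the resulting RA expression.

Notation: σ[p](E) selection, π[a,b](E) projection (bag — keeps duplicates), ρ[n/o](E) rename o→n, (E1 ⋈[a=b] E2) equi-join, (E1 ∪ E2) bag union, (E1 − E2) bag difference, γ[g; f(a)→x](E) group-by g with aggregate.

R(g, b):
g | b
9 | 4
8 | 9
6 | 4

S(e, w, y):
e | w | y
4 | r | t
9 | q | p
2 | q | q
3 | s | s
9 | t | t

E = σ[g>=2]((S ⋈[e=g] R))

σ filters on g, owned by the right side.
E' = (S ⋈[e=g] σ[g>=2](R))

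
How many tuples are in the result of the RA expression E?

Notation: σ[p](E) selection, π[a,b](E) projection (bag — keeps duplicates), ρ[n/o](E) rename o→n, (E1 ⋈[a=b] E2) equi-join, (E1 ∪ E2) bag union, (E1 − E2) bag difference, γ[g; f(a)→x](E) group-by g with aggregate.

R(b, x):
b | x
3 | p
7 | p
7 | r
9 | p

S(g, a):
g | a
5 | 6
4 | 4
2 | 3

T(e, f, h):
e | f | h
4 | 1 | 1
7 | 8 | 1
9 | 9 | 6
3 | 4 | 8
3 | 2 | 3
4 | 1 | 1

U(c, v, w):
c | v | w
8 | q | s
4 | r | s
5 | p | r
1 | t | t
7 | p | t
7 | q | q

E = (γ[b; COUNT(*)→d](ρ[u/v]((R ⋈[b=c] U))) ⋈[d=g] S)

Stepwise |·|:
  R → 4
  U → 6
  (R ⋈[b=c] U) → 4
  ρ[u/v]((R ⋈[b=c] U)) → 4
  γ[b; COUNT(*)→d](ρ[u/v]((R ⋈[b=c] U))) → 1
  S → 3
  (γ[b; COUNT(*)→d](ρ[u/v]((R ⋈[b=c] U))) ⋈[d=g] S) → 1

|E| = 1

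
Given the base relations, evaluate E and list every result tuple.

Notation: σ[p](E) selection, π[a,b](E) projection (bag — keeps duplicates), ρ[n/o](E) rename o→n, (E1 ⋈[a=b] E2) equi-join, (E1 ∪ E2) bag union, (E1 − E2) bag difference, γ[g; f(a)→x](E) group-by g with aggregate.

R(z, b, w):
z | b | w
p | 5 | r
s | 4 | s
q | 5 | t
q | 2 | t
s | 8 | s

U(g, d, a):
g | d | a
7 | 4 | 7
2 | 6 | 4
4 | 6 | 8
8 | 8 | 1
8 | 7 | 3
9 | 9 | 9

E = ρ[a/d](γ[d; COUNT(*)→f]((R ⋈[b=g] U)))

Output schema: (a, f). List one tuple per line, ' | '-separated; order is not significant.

Stepwise |·|:
  R → 5
  U → 6
  (R ⋈[b=g] U) → 4
  γ[d; COUNT(*)→f]((R ⋈[b=g] U)) → 3
  ρ[a/d](γ[d; COUNT(*)→f]((R ⋈[b=g] U))) → 3

== RESULT ==
a | f
6 | 2
7 | 1
8 | 1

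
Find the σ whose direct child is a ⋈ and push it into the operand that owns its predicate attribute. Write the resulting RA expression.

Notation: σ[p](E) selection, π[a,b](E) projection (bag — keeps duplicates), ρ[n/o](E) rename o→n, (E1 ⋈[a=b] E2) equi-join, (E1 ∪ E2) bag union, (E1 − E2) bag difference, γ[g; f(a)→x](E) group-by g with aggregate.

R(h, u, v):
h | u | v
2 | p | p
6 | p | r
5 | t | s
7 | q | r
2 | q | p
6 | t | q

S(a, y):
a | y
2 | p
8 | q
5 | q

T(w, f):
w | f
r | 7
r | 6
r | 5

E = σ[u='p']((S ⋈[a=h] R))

σ filters on u, owned by the right side.
E' = (S ⋈[a=h] σ[u='p'](R))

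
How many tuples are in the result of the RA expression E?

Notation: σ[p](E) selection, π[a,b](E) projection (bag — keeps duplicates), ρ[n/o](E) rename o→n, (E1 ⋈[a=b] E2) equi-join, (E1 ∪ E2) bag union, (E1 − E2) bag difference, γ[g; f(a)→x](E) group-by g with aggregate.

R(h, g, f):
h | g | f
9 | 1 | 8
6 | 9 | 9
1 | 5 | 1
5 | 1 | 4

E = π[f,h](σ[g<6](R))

Subexpression sizes:
  R → 4
  σ[g<6](R) → 3
  π[f,h](σ[g<6](R)) → 3

|E| = 3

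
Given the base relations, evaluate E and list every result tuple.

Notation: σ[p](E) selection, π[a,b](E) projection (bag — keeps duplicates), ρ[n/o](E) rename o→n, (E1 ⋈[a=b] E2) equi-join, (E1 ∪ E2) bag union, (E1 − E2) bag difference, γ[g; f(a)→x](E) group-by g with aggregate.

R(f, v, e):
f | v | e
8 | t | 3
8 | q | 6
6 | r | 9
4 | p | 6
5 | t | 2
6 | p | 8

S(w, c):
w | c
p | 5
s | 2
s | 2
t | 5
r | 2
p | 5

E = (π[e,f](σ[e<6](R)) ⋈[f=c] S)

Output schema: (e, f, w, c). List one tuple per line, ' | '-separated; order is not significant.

Per-node cardinality:
  R → 6
  σ[e<6](R) → 2
  π[e,f](σ[e<6](R)) → 2
  S → 6
  (π[e,f](σ[e<6](R)) ⋈[f=c] S) → 3

== RESULT ==
e | f | w | c
2 | 5 | p | 5
2 | 5 | p | 5
2 | 5 | t | 5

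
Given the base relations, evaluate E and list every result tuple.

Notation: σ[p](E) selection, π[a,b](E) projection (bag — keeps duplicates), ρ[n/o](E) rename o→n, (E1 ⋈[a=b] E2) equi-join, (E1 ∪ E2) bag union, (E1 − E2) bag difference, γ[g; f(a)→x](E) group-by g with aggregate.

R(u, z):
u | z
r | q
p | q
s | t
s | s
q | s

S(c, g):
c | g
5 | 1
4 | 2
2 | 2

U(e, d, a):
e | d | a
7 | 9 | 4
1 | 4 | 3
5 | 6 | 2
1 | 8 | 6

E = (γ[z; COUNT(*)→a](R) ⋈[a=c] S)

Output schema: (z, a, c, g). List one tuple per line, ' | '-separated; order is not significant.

Row counts bottom-up:
  R → 5
  γ[z; COUNT(*)→a](R) → 3
  S → 3
  (γ[z; COUNT(*)→a](R) ⋈[a=c] S) → 2

== RESULT ==
z | a | c | g
q | 2 | 2 | 2
s | 2 | 2 | 2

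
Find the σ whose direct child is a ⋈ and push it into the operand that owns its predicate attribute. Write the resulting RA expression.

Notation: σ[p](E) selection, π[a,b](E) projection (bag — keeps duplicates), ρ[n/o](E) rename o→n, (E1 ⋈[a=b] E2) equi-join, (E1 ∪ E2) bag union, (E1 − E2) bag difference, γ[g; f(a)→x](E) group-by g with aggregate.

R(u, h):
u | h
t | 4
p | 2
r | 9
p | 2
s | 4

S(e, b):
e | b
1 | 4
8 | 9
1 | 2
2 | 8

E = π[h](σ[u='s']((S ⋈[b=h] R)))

σ filters on u, owned by the right side.
E' = π[h]((S ⋈[b=h] σ[u='s'](R)))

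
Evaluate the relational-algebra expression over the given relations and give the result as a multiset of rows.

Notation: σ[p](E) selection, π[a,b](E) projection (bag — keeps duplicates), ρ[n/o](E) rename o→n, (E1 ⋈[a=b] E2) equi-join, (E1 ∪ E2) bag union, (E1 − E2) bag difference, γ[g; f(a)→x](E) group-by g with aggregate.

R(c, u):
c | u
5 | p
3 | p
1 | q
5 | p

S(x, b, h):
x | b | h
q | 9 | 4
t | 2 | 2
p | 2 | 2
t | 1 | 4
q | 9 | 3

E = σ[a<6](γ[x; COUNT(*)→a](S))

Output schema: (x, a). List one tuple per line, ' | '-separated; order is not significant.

Stepwise |·|:
  S → 5
  γ[x; COUNT(*)→a](S) → 3
  σ[a<6](γ[x; COUNT(*)→a](S)) → 3

== RESULT ==
x | a
p | 1
q | 2
t | 2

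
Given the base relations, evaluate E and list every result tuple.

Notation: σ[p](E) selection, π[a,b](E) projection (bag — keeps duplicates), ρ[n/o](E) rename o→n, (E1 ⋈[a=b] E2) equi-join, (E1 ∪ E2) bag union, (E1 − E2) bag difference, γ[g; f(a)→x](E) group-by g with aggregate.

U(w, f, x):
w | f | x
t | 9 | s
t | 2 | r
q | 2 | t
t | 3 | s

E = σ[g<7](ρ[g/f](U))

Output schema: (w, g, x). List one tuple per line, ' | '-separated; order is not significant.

Subexpression sizes:
  U → 4
  ρ[g/f](U) → 4
  σ[g<7](ρ[g/f](U)) → 3

== RESULT ==
w | g | x
q | 2 | t
t | 2 | r
t | 3 | s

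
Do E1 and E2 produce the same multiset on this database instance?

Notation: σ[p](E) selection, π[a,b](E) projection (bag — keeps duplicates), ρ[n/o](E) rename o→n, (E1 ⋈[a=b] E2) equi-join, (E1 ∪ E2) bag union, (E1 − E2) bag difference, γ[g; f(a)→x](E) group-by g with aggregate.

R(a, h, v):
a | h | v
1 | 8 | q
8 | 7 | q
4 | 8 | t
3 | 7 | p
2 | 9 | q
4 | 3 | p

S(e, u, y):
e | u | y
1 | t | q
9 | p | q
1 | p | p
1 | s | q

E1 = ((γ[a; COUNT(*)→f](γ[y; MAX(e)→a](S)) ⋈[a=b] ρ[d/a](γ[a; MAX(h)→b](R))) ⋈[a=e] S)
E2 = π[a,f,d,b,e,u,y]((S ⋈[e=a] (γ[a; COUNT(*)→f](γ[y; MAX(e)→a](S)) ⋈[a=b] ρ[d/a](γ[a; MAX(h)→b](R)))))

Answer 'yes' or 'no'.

E1 stepwise |·|:
  S → 4
  γ[y; MAX(e)→a](S) → 2
  γ[a; COUNT(*)→f](γ[y; MAX(e)→a](S)) → 2
  R → 6
  γ[a; MAX(h)→b](R) → 5
  ρ[d/a](γ[a; MAX(h)→b](R)) → 5
  (γ[a; COUNT(*)→f](γ[y; MAX(e)→a](S)) ⋈[a=b] ρ[d/a](γ[a; MAX(h)→b](R))) → 1
  S → 4
  ((γ[a; COUNT(*)→f](γ[y; MAX(e)→a](S)) ⋈[a=b] ρ[d/a](γ[a; MAX(h)→b](R))) ⋈[a=e] S) → 1
E2 stepwise |·|:
  S → 4
  S → 4
  γ[y; MAX(e)→a](S) → 2
  γ[a; COUNT(*)→f](γ[y; MAX(e)→a](S)) → 2
  R → 6
  γ[a; MAX(h)→b](R) → 5
  ρ[d/a](γ[a; MAX(h)→b](R)) → 5
  (γ[a; COUNT(*)→f](γ[y; MAX(e)→a](S)) ⋈[a=b] ρ[d/a](γ[a; MAX(h)→b](R))) → 1
  (S ⋈[e=a] (γ[a; COUNT(*)→f](γ[y; MAX(e)→a](S)) ⋈[a=b] ρ[d/a](γ[a; MAX(h)→b](R)))) → 1
  π[a,f,d,b,e,u,y]((S ⋈[e=a] (γ[a; COUNT(*)→f](γ[y; MAX(e)→a](S)) ⋈[a=b] ρ[d/a](γ[a; MAX(h)→b](R))))) → 1

E1 and E2 produce the same multiset:
a | f | d | b | e | u | y
9 | 1 | 2 | 9 | 9 | p | q

yes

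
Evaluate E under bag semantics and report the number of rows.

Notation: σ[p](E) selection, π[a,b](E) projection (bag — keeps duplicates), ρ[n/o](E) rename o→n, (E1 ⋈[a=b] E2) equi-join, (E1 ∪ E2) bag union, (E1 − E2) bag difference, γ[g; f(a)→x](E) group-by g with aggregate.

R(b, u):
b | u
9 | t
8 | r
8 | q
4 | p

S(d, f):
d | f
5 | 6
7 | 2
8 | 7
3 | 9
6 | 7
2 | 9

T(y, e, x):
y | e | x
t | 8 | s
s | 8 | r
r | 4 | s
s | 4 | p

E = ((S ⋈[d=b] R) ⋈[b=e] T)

Stepwise |·|:
  S → 6
  R → 4
  (S ⋈[d=b] R) → 2
  T → 4
  ((S ⋈[d=b] R) ⋈[b=e] T) → 4

|E| = 4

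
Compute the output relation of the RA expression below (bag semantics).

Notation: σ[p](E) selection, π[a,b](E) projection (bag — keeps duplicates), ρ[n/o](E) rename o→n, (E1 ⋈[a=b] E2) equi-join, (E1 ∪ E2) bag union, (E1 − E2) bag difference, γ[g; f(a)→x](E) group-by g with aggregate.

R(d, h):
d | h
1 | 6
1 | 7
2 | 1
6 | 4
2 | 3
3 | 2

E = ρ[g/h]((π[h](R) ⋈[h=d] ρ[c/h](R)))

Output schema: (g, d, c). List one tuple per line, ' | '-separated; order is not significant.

Stepwise |·|:
  R → 6
  π[h](R) → 6
  R → 6
  ρ[c/h](R) → 6
  (π[h](R) ⋈[h=d] ρ[c/h](R)) → 6
  ρ[g/h]((π[h](R) ⋈[h=d] ρ[c/h](R))) → 6

== RESULT ==
g | d | c
1 | 1 | 6
1 | 1 | 7
2 | 2 | 1
2 | 2 | 3
3 | 3 | 2
6 | 6 | 4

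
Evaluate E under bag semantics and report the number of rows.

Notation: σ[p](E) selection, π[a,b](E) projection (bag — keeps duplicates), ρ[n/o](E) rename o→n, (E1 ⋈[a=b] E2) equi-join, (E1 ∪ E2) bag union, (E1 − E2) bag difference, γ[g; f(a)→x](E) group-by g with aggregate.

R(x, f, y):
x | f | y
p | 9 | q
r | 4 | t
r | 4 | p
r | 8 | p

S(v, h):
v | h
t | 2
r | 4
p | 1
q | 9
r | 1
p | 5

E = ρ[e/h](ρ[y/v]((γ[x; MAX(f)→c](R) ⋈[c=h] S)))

Per-node cardinality:
  R → 4
  γ[x; MAX(f)→c](R) → 2
  S → 6
  (γ[x; MAX(f)→c](R) ⋈[c=h] S) → 1
  ρ[y/v]((γ[x; MAX(f)→c](R) ⋈[c=h] S)) → 1
  ρ[e/h](ρ[y/v]((γ[x; MAX(f)→c](R) ⋈[c=h] S))) → 1

|E| = 1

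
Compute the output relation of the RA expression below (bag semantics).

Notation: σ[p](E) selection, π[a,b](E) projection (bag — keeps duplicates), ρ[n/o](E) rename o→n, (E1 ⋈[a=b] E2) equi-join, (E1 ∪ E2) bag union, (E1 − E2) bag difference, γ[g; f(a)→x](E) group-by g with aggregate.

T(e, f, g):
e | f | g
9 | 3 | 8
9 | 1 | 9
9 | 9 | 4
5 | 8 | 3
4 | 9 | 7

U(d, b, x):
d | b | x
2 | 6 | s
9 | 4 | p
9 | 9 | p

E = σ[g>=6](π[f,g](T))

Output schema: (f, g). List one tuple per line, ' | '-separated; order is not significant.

Stepwise |·|:
  T → 5
  π[f,g](T) → 5
  σ[g>=6](π[f,g](T)) → 3

== RESULT ==
f | g
1 | 9
3 | 8
9 | 7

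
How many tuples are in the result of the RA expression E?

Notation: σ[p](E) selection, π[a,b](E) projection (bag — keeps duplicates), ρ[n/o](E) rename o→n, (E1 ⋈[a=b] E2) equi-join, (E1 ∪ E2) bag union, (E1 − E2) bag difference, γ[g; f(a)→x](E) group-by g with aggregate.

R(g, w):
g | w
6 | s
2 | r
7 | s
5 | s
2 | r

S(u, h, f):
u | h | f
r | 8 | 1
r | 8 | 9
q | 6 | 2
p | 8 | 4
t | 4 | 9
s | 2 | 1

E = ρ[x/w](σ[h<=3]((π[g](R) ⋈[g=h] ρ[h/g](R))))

Row counts bottom-up:
  R → 5
  π[g](R) → 5
  R → 5
  ρ[h/g](R) → 5
  (π[g](R) ⋈[g=h] ρ[h/g](R)) → 7
  σ[h<=3]((π[g](R) ⋈[g=h] ρ[h/g](R))) → 4
  ρ[x/w](σ[h<=3]((π[g](R) ⋈[g=h] ρ[h/g](R)))) → 4

|E| = 4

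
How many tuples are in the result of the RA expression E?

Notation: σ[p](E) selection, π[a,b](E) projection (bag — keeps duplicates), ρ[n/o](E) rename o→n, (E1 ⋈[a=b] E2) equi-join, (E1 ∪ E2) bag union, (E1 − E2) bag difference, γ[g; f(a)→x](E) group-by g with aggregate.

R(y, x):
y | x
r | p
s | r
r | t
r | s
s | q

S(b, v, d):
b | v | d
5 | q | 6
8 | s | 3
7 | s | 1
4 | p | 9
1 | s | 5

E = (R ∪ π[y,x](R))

Subexpression sizes:
  R → 5
  R → 5
  π[y,x](R) → 5
  (R ∪ π[y,x](R)) → 10

|E| = 10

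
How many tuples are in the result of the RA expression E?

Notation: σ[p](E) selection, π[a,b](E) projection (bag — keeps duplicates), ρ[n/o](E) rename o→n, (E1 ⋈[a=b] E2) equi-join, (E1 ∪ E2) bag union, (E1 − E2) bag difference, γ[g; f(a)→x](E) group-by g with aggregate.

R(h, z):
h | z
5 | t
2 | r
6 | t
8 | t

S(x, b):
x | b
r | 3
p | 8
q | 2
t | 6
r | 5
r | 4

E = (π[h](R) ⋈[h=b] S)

Stepwise |·|:
  R → 4
  π[h](R) → 4
  S → 6
  (π[h](R) ⋈[h=b] S) → 4

|E| = 4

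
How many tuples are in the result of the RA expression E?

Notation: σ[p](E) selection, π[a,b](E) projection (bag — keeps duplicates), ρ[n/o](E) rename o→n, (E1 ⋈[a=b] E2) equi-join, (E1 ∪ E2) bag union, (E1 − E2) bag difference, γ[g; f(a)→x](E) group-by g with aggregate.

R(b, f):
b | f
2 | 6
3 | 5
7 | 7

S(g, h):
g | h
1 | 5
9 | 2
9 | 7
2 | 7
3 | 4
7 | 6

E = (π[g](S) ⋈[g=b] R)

Row counts bottom-up:
  S → 6
  π[g](S) → 6
  R → 3
  (π[g](S) ⋈[g=b] R) → 3

|E| = 3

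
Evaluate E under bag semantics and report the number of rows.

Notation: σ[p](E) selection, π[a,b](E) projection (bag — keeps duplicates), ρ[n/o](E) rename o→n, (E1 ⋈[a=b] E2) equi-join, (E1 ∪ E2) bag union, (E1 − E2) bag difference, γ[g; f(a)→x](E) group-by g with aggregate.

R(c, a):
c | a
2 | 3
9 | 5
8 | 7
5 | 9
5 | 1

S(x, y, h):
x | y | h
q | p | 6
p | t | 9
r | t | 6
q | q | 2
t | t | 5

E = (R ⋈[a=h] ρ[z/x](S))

Per-node cardinality:
  R → 5
  S → 5
  ρ[z/x](S) → 5
  (R ⋈[a=h] ρ[z/x](S)) → 2

|E| = 2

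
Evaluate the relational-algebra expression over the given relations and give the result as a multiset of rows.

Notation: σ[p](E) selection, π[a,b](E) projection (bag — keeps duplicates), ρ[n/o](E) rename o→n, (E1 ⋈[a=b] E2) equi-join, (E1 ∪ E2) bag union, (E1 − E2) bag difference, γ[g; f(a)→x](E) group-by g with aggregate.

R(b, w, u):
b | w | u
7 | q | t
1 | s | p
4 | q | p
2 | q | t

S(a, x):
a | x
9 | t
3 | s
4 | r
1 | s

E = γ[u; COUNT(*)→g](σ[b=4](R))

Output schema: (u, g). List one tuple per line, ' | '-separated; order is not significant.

Per-node cardinality:
  R → 4
  σ[b=4](R) → 1
  γ[u; COUNT(*)→g](σ[b=4](R)) → 1

== RESULT ==
u | g
p | 1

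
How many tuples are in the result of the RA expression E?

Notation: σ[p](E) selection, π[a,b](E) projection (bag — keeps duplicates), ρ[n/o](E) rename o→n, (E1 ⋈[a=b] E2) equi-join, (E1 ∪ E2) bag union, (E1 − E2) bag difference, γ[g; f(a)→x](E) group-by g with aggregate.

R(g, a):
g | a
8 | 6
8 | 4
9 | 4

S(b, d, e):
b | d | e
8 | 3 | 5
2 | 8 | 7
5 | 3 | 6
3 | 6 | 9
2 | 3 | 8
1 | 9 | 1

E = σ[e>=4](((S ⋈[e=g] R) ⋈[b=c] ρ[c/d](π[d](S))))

Stepwise |·|:
  S → 6
  R → 3
  (S ⋈[e=g] R) → 3
  S → 6
  π[d](S) → 6
  ρ[c/d](π[d](S)) → 6
  ((S ⋈[e=g] R) ⋈[b=c] ρ[c/d](π[d](S))) → 3
  σ[e>=4](((S ⋈[e=g] R) ⋈[b=c] ρ[c/d](π[d](S)))) → 3

|E| = 3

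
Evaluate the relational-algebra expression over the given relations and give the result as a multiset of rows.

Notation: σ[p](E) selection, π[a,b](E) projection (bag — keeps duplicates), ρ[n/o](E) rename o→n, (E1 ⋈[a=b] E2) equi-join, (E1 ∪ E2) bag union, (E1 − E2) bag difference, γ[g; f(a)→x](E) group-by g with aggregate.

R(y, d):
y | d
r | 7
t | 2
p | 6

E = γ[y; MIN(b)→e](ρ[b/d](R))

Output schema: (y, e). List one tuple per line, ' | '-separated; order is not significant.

Row counts bottom-up:
  R → 3
  ρ[b/d](R) → 3
  γ[y; MIN(b)→e](ρ[b/d](R)) → 3

== RESULT ==
y | e
p | 6
r | 7
t | 2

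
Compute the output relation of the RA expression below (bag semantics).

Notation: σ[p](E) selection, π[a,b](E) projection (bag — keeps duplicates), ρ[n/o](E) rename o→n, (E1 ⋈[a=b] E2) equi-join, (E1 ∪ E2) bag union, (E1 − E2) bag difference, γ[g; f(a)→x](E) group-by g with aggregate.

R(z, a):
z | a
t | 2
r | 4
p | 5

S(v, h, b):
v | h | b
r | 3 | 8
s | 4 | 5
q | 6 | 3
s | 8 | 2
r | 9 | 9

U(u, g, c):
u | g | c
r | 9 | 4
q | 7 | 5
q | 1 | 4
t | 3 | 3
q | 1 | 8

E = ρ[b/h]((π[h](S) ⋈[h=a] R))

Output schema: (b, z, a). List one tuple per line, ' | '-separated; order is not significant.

Per-node cardinality:
  S → 5
  π[h](S) → 5
  R → 3
  (π[h](S) ⋈[h=a] R) → 1
  ρ[b/h]((π[h](S) ⋈[h=a] R)) → 1

== RESULT ==
b | z | a
4 | r | 4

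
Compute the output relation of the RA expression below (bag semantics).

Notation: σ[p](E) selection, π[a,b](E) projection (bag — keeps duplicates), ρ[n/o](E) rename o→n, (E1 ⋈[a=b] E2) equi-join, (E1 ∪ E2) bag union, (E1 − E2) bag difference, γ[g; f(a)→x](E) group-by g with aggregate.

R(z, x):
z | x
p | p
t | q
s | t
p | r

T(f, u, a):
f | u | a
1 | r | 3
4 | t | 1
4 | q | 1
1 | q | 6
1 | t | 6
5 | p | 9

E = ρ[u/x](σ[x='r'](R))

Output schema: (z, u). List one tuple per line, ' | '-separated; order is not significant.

Subexpression sizes:
  R → 4
  σ[x='r'](R) → 1
  ρ[u/x](σ[x='r'](R)) → 1

== RESULT ==
z | u
p | r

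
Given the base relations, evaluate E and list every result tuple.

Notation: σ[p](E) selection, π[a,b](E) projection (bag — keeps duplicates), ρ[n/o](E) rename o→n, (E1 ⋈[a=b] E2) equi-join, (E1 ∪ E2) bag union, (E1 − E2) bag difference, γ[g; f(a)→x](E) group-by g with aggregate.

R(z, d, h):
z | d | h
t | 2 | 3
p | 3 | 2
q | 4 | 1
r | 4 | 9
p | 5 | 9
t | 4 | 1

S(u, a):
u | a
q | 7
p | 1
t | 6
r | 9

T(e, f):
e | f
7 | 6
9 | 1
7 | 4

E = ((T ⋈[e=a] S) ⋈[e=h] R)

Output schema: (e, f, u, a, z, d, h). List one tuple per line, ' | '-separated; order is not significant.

Stepwise |·|:
  T → 3
  S → 4
  (T ⋈[e=a] S) → 3
  R → 6
  ((T ⋈[e=a] S) ⋈[e=h] R) → 2

== RESULT ==
e | f | u | a | z | d | h
9 | 1 | r | 9 | p | 5 | 9
9 | 1 | r | 9 | r | 4 | 9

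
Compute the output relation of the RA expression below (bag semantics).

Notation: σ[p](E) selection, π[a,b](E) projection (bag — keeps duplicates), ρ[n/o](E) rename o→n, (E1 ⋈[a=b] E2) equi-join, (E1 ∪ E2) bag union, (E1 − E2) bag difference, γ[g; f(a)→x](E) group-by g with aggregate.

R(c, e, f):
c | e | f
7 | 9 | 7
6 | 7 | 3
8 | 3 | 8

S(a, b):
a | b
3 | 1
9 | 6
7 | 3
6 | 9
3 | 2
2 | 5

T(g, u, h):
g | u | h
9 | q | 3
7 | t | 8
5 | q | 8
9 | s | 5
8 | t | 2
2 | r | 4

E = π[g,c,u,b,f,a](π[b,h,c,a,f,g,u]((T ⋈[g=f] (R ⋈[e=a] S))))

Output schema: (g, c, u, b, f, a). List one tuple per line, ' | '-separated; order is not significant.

Subexpression sizes:
  T → 6
  R → 3
  S → 6
  (R ⋈[e=a] S) → 4
  (T ⋈[g=f] (R ⋈[e=a] S)) → 3
  π[b,h,c,a,f,g,u]((T ⋈[g=f] (R ⋈[e=a] S))) → 3
  π[g,c,u,b,f,a](π[b,h,c,a,f,g,u]((T ⋈[g=f] (R ⋈[e=a] S)))) → 3

== RESULT ==
g | c | u | b | f | a
7 | 7 | t | 6 | 7 | 9
8 | 8 | t | 1 | 8 | 3
8 | 8 | t | 2 | 8 | 3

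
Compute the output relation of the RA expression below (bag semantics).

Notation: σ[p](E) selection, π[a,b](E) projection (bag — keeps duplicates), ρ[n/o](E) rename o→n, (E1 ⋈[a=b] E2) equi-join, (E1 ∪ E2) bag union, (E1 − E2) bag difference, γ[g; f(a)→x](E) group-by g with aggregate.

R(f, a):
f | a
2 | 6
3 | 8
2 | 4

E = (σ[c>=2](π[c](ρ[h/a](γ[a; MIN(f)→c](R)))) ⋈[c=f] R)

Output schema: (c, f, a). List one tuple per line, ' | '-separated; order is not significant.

Stepwise |·|:
  R → 3
  γ[a; MIN(f)→c](R) → 3
  ρ[h/a](γ[a; MIN(f)→c](R)) → 3
  π[c](ρ[h/a](γ[a; MIN(f)→c](R))) → 3
  σ[c>=2](π[c](ρ[h/a](γ[a; MIN(f)→c](R)))) → 3
  R → 3
  (σ[c>=2](π[c](ρ[h/a](γ[a; MIN(f)→c](R)))) ⋈[c=f] R) → 5

== RESULT ==
c | f | a
2 | 2 | 4
2 | 2 | 4
2 | 2 | 6
2 | 2 | 6
3 | 3 | 8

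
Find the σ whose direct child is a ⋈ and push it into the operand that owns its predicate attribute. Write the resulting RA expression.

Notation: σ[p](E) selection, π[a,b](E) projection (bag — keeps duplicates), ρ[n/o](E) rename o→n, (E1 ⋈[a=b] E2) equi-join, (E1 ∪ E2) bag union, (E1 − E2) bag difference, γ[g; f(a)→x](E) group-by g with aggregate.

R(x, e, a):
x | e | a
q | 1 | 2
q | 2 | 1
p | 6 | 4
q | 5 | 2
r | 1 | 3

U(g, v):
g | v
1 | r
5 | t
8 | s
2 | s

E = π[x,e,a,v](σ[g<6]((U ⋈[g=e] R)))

σ filters on g, owned by the left side.
E' = π[x,e,a,v]((σ[g<6](U) ⋈[g=e] R))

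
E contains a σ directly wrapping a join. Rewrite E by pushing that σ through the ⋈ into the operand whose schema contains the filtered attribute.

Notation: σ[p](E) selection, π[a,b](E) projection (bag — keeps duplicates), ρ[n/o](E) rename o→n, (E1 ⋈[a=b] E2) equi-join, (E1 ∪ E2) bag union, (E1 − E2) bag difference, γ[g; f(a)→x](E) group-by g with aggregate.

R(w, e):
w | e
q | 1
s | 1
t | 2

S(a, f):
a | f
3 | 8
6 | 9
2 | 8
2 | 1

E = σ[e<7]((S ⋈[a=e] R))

σ filters on e, owned by the right side.
E' = (S ⋈[a=e] σ[e<7](R))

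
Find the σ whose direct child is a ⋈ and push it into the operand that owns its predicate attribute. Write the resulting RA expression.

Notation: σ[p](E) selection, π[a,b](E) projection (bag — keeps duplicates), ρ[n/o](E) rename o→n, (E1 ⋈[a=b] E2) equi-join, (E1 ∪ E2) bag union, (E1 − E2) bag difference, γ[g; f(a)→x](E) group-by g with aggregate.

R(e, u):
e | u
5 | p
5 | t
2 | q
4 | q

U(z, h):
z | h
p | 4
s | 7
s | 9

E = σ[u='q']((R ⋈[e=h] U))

σ filters on u, owned by the left side.
E' = (σ[u='q'](R) ⋈[e=h] U)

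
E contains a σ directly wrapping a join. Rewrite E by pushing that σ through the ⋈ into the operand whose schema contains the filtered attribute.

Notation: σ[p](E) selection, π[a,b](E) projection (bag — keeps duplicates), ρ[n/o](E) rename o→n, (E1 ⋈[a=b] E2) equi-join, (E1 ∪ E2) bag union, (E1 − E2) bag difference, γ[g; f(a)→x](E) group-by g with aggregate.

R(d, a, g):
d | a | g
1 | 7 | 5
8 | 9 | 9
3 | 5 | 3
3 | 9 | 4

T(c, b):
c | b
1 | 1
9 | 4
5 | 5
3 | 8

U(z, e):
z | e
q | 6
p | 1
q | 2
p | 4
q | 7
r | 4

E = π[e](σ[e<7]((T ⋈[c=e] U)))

σ filters on e, owned by the right side.
E' = π[e]((T ⋈[c=e] σ[e<7](U)))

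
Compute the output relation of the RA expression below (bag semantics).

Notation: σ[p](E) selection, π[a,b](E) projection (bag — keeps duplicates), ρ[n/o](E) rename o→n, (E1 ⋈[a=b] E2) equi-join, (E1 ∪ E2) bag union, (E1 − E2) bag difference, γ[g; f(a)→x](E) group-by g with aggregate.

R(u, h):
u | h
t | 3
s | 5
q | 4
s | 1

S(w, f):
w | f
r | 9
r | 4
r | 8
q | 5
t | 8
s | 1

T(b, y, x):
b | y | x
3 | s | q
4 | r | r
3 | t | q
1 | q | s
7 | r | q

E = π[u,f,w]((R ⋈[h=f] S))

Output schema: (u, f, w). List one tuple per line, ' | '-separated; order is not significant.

Subexpression sizes:
  R → 4
  S → 6
  (R ⋈[h=f] S) → 3
  π[u,f,w]((R ⋈[h=f] S)) → 3

== RESULT ==
u | f | w
q | 4 | r
s | 1 | s
s | 5 | q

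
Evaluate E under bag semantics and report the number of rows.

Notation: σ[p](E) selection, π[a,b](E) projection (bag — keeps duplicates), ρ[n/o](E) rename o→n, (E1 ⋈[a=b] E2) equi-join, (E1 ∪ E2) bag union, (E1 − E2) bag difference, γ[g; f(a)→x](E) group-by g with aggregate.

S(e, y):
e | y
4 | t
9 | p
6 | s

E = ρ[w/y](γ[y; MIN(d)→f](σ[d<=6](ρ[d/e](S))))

Per-node cardinality:
  S → 3
  ρ[d/e](S) → 3
  σ[d<=6](ρ[d/e](S)) → 2
  γ[y; MIN(d)→f](σ[d<=6](ρ[d/e](S))) → 2
  ρ[w/y](γ[y; MIN(d)→f](σ[d<=6](ρ[d/e](S)))) → 2

|E| = 2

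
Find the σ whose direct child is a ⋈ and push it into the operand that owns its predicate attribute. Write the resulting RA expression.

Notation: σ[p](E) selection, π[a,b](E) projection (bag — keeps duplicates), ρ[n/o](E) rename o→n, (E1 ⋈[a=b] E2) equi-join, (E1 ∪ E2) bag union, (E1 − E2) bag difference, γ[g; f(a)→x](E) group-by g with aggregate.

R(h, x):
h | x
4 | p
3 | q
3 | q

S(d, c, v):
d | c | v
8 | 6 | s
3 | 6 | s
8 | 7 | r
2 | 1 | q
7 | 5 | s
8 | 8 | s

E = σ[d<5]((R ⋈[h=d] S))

σ filters on d, owned by the right side.
E' = (R ⋈[h=d] σ[d<5](S))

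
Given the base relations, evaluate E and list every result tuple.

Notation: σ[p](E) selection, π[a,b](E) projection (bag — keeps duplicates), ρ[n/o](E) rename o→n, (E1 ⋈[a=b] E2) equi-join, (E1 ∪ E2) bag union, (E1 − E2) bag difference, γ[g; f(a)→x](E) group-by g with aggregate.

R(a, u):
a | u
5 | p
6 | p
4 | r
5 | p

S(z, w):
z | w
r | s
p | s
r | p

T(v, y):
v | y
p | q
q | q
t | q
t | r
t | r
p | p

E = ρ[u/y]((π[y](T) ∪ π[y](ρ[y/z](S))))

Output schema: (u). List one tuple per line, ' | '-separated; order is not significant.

Stepwise |·|:
  T → 6
  π[y](T) → 6
  S → 3
  ρ[y/z](S) → 3
  π[y](ρ[y/z](S)) → 3
  (π[y](T) ∪ π[y](ρ[y/z](S))) → 9
  ρ[u/y]((π[y](T) ∪ π[y](ρ[y/z](S)))) → 9

== RESULT ==
u
p
p
q
q
q
r
r
r
r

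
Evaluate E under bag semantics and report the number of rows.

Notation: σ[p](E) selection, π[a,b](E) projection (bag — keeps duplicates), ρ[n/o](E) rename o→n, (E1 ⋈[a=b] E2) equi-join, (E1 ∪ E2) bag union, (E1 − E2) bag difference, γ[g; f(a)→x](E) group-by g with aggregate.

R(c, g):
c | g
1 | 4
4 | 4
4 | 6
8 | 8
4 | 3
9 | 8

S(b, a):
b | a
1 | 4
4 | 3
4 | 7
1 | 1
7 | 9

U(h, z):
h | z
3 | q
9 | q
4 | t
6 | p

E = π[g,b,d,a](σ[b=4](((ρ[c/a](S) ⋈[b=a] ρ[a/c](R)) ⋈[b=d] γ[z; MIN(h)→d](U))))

Stepwise |·|:
  S → 5
  ρ[c/a](S) → 5
  R → 6
  ρ[a/c](R) → 6
  (ρ[c/a](S) ⋈[b=a] ρ[a/c](R)) → 8
  U → 4
  γ[z; MIN(h)→d](U) → 3
  ((ρ[c/a](S) ⋈[b=a] ρ[a/c](R)) ⋈[b=d] γ[z; MIN(h)→d](U)) → 6
  σ[b=4](((ρ[c/a](S) ⋈[b=a] ρ[a/c](R)) ⋈[b=d] γ[z; MIN(h)→d](U))) → 6
  π[g,b,d,a](σ[b=4](((ρ[c/a](S) ⋈[b=a] ρ[a/c](R)) ⋈[b=d] γ[z; MIN(h)→d](U)))) → 6

|E| = 6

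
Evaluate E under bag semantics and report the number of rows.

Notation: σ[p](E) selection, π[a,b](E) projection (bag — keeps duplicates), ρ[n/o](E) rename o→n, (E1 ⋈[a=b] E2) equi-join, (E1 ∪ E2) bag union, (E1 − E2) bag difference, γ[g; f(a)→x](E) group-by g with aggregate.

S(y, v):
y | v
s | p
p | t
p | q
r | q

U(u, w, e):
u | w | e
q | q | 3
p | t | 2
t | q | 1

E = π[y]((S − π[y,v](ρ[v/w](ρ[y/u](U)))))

Row counts bottom-up:
  S → 4
  U → 3
  ρ[y/u](U) → 3
  ρ[v/w](ρ[y/u](U)) → 3
  π[y,v](ρ[v/w](ρ[y/u](U))) → 3
  (S − π[y,v](ρ[v/w](ρ[y/u](U)))) → 3
  π[y]((S − π[y,v](ρ[v/w](ρ[y/u](U))))) → 3

|E| = 3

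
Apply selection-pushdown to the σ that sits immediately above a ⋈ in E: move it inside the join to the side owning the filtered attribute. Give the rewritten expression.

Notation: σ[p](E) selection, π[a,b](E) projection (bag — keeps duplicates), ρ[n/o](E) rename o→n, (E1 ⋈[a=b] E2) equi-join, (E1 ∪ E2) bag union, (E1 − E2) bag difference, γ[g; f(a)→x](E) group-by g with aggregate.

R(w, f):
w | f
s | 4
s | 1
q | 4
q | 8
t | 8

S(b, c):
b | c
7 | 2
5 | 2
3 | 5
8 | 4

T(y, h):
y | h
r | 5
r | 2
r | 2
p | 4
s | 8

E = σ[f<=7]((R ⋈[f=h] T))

σ filters on f, owned by the left side.
E' = (σ[f<=7](R) ⋈[f=h] T)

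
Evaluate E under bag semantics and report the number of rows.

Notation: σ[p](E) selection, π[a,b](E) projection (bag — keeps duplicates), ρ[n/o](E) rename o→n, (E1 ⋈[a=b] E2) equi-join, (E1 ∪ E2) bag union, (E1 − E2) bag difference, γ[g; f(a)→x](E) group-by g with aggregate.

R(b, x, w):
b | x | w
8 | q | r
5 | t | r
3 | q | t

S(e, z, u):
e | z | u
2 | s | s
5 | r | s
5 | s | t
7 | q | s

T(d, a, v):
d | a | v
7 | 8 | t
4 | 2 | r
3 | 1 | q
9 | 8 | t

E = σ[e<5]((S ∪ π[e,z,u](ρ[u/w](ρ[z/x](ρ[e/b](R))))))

Stepwise |·|:
  S → 4
  R → 3
  ρ[e/b](R) → 3
  ρ[z/x](ρ[e/b](R)) → 3
  ρ[u/w](ρ[z/x](ρ[e/b](R))) → 3
  π[e,z,u](ρ[u/w](ρ[z/x](ρ[e/b](R)))) → 3
  (S ∪ π[e,z,u](ρ[u/w](ρ[z/x](ρ[e/b](R))))) → 7
  σ[e<5]((S ∪ π[e,z,u](ρ[u/w](ρ[z/x](ρ[e/b](R)))))) → 2

|E| = 2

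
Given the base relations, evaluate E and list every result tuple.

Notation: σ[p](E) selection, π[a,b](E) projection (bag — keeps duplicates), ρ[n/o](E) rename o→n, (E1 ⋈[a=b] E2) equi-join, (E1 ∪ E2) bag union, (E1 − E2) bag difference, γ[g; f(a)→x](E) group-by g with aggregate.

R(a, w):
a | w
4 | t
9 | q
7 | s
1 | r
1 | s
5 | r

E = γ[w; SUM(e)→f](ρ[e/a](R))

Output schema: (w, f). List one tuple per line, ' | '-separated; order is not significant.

Subexpression sizes:
  R → 6
  ρ[e/a](R) → 6
  γ[w; SUM(e)→f](ρ[e/a](R)) → 4

== RESULT ==
w | f
q | 9
r | 6
s | 8
t | 4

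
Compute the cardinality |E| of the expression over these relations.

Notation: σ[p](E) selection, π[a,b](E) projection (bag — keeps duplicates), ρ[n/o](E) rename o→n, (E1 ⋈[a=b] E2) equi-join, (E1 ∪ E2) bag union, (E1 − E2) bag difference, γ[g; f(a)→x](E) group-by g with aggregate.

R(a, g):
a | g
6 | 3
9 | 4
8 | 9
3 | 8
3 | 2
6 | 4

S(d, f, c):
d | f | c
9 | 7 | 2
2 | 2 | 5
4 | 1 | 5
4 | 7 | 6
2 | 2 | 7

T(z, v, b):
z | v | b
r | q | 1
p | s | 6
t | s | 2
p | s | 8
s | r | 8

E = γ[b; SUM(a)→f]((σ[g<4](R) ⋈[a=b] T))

Per-node cardinality:
  R → 6
  σ[g<4](R) → 2
  T → 5
  (σ[g<4](R) ⋈[a=b] T) → 1
  γ[b; SUM(a)→f]((σ[g<4](R) ⋈[a=b] T)) → 1

|E| = 1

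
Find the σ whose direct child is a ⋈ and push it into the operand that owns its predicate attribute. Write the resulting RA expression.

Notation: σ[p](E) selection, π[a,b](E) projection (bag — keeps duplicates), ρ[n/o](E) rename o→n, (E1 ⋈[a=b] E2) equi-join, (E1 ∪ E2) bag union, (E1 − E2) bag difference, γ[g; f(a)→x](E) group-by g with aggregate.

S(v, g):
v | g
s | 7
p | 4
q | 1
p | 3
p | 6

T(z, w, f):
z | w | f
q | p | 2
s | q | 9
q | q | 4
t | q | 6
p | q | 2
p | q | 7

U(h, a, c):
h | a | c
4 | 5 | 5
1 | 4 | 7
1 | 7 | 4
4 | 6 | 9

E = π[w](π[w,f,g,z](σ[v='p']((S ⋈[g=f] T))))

σ filters on v, owned by the left side.
E' = π[w](π[w,f,g,z]((σ[v='p'](S) ⋈[g=f] T)))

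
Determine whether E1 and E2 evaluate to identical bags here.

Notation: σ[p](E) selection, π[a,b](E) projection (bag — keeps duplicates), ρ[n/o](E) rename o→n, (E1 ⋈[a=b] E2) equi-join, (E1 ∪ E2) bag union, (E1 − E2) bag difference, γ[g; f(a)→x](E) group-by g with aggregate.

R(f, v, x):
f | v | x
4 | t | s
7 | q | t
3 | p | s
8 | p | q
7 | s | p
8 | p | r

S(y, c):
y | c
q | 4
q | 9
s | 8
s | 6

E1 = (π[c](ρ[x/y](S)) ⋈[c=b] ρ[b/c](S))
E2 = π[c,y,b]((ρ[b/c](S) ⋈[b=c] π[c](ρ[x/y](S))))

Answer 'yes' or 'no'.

E1 row counts bottom-up:
  S → 4
  ρ[x/y](S) → 4
  π[c](ρ[x/y](S)) → 4
  S → 4
  ρ[b/c](S) → 4
  (π[c](ρ[x/y](S)) ⋈[c=b] ρ[b/c](S)) → 4
E2 row counts bottom-up:
  S → 4
  ρ[b/c](S) → 4
  S → 4
  ρ[x/y](S) → 4
  π[c](ρ[x/y](S)) → 4
  (ρ[b/c](S) ⋈[b=c] π[c](ρ[x/y](S))) → 4
  π[c,y,b]((ρ[b/c](S) ⋈[b=c] π[c](ρ[x/y](S)))) → 4

E1 and E2 produce the same multiset:
c | y | b
4 | q | 4
6 | s | 6
8 | s | 8
9 | q | 9

yes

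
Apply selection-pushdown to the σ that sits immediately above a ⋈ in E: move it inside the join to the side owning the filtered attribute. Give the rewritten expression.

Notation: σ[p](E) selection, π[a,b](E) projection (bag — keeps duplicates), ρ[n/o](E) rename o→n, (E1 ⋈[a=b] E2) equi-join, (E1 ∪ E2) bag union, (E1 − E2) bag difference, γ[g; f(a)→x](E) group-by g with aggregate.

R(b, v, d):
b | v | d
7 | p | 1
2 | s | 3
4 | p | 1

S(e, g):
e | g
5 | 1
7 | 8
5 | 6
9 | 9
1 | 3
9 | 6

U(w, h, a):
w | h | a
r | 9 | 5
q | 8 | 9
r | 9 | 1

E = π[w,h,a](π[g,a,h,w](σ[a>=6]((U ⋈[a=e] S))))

σ filters on a, owned by the left side.
E' = π[w,h,a](π[g,a,h,w]((σ[a>=6](U) ⋈[a=e] S)))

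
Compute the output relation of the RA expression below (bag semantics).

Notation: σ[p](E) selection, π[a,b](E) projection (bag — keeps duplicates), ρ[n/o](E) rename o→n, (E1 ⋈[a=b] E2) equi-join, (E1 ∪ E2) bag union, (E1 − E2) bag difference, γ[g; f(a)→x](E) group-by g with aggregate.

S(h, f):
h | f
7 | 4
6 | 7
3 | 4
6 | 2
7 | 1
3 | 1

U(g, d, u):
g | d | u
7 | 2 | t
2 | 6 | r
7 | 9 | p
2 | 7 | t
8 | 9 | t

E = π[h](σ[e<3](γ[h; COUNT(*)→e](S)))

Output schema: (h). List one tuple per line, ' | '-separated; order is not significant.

Subexpression sizes:
  S → 6
  γ[h; COUNT(*)→e](S) → 3
  σ[e<3](γ[h; COUNT(*)→e](S)) → 3
  π[h](σ[e<3](γ[h; COUNT(*)→e](S))) → 3

== RESULT ==
h
3
6
7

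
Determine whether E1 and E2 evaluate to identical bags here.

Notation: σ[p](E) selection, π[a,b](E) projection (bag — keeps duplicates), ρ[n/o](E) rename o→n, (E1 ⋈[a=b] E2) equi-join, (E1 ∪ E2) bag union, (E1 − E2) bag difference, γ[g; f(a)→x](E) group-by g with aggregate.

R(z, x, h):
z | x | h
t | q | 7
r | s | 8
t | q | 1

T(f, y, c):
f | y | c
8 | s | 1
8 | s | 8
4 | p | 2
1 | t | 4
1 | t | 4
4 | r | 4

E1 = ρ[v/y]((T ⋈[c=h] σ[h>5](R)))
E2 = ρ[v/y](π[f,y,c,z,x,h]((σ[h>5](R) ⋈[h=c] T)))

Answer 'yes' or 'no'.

E1 stepwise |·|:
  T → 6
  R → 3
  σ[h>5](R) → 2
  (T ⋈[c=h] σ[h>5](R)) → 1
  ρ[v/y]((T ⋈[c=h] σ[h>5](R))) → 1
E2 stepwise |·|:
  R → 3
  σ[h>5](R) → 2
  T → 6
  (σ[h>5](R) ⋈[h=c] T) → 1
  π[f,y,c,z,x,h]((σ[h>5](R) ⋈[h=c] T)) → 1
  ρ[v/y](π[f,y,c,z,x,h]((σ[h>5](R) ⋈[h=c] T))) → 1

E1 and E2 produce the same multiset:
f | v | c | z | x | h
8 | s | 8 | r | s | 8

yes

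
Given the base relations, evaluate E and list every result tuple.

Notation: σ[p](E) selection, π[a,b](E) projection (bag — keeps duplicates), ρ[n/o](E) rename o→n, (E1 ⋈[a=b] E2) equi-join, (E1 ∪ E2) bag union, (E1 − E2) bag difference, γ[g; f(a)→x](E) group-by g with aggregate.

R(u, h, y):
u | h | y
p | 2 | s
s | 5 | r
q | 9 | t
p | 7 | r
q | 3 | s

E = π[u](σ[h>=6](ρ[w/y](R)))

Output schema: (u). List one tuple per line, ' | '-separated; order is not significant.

Per-node cardinality:
  R → 5
  ρ[w/y](R) → 5
  σ[h>=6](ρ[w/y](R)) → 2
  π[u](σ[h>=6](ρ[w/y](R))) → 2

== RESULT ==
u
p
q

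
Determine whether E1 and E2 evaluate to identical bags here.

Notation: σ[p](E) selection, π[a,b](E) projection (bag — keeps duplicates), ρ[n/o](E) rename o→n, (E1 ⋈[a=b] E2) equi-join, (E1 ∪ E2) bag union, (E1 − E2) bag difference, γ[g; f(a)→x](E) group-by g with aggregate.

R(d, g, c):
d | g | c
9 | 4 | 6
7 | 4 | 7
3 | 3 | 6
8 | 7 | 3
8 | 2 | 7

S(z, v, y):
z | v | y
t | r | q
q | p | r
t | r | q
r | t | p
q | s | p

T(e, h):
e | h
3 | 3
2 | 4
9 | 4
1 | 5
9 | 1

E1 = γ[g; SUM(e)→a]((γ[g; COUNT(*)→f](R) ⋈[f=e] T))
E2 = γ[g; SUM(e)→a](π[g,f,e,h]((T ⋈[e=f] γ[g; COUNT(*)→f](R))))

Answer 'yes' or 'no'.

E1 subexpression sizes:
  R → 5
  γ[g; COUNT(*)→f](R) → 4
  T → 5
  (γ[g; COUNT(*)→f](R) ⋈[f=e] T) → 4
  γ[g; SUM(e)→a]((γ[g; COUNT(*)→f](R) ⋈[f=e] T)) → 4
E2 subexpression sizes:
  T → 5
  R → 5
  γ[g; COUNT(*)→f](R) → 4
  (T ⋈[e=f] γ[g; COUNT(*)→f](R)) → 4
  π[g,f,e,h]((T ⋈[e=f] γ[g; COUNT(*)→f](R))) → 4
  γ[g; SUM(e)→a](π[g,f,e,h]((T ⋈[e=f] γ[g; COUNT(*)→f](R)))) → 4

E1 and E2 produce the same multiset:
g | a
2 | 1
3 | 1
4 | 2
7 | 1

yes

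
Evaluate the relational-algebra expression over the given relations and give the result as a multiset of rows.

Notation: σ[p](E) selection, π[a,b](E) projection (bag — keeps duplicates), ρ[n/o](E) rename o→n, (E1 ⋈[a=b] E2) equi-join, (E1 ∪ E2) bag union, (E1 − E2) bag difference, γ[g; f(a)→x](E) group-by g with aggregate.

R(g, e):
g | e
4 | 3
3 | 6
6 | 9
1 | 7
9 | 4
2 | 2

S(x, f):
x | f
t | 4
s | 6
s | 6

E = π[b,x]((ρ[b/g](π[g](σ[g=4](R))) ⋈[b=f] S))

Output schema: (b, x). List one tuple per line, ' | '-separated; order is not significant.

Per-node cardinality:
  R → 6
  σ[g=4](R) → 1
  π[g](σ[g=4](R)) → 1
  ρ[b/g](π[g](σ[g=4](R))) → 1
  S → 3
  (ρ[b/g](π[g](σ[g=4](R))) ⋈[b=f] S) → 1
  π[b,x]((ρ[b/g](π[g](σ[g=4](R))) ⋈[b=f] S)) → 1

== RESULT ==
b | x
4 | t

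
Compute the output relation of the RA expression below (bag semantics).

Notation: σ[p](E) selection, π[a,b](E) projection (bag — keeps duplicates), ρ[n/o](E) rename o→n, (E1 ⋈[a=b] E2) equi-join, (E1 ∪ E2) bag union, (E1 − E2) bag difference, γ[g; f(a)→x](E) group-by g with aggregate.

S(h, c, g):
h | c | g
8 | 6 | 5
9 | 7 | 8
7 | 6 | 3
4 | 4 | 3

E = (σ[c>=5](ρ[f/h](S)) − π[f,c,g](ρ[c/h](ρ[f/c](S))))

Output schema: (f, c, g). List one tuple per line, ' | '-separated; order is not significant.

Stepwise |·|:
  S → 4
  ρ[f/h](S) → 4
  σ[c>=5](ρ[f/h](S)) → 3
  S → 4
  ρ[f/c](S) → 4
  ρ[c/h](ρ[f/c](S)) → 4
  π[f,c,g](ρ[c/h](ρ[f/c](S))) → 4
  (σ[c>=5](ρ[f/h](S)) − π[f,c,g](ρ[c/h](ρ[f/c](S)))) → 3

== RESULT ==
f | c | g
7 | 6 | 3
8 | 6 | 5
9 | 7 | 8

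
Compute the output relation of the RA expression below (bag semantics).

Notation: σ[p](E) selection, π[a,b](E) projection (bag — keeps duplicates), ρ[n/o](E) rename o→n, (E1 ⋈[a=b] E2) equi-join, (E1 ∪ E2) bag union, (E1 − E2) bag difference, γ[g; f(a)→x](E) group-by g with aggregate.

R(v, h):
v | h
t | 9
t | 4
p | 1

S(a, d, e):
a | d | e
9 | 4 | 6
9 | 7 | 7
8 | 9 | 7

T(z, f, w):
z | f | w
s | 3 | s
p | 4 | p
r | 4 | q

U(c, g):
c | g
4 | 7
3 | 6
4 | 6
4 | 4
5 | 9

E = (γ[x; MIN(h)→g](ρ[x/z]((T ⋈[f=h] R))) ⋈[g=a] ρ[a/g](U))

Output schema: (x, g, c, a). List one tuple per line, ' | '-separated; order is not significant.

Stepwise |·|:
  T → 3
  R → 3
  (T ⋈[f=h] R) → 2
  ρ[x/z]((T ⋈[f=h] R)) → 2
  γ[x; MIN(h)→g](ρ[x/z]((T ⋈[f=h] R))) → 2
  U → 5
  ρ[a/g](U) → 5
  (γ[x; MIN(h)→g](ρ[x/z]((T ⋈[f=h] R))) ⋈[g=a] ρ[a/g](U)) → 2

== RESULT ==
x | g | c | a
p | 4 | 4 | 4
r | 4 | 4 | 4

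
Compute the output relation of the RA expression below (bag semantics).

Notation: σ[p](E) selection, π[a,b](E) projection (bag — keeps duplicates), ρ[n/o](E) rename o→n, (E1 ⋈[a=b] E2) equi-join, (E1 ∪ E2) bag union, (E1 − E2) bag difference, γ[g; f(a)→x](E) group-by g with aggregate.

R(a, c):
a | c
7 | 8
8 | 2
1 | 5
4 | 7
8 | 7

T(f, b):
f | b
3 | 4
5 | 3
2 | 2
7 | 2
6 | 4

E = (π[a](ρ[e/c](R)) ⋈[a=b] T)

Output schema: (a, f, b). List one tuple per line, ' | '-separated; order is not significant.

Subexpression sizes:
  R → 5
  ρ[e/c](R) → 5
  π[a](ρ[e/c](R)) → 5
  T → 5
  (π[a](ρ[e/c](R)) ⋈[a=b] T) → 2

== RESULT ==
a | f | b
4 | 3 | 4
4 | 6 | 4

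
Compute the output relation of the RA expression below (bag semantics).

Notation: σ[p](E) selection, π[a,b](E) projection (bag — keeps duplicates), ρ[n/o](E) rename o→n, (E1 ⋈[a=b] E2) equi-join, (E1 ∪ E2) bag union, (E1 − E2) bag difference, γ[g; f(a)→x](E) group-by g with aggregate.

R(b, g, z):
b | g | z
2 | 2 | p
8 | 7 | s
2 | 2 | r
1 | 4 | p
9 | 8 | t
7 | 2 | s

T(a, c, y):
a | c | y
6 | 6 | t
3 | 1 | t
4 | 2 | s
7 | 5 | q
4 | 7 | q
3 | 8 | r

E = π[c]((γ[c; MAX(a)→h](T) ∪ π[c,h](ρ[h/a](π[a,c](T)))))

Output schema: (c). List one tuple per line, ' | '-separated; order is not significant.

Row counts bottom-up:
  T → 6
  γ[c; MAX(a)→h](T) → 6
  T → 6
  π[a,c](T) → 6
  ρ[h/a](π[a,c](T)) → 6
  π[c,h](ρ[h/a](π[a,c](T))) → 6
  (γ[c; MAX(a)→h](T) ∪ π[c,h](ρ[h/a](π[a,c](T)))) → 12
  π[c]((γ[c; MAX(a)→h](T) ∪ π[c,h](ρ[h/a](π[a,c](T))))) → 12

== RESULT ==
c
1
1
2
2
5
5
6
6
7
7
8
8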